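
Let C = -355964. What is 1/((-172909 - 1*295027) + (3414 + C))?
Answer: -1/820486 ≈ -1.2188e-6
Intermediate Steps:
1/((-172909 - 1*295027) + (3414 + C)) = 1/((-172909 - 1*295027) + (3414 - 355964)) = 1/((-172909 - 295027) - 352550) = 1/(-467936 - 352550) = 1/(-820486) = -1/820486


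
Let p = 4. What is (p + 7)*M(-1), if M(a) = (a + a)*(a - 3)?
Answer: 88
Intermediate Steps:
M(a) = 2*a*(-3 + a) (M(a) = (2*a)*(-3 + a) = 2*a*(-3 + a))
(p + 7)*M(-1) = (4 + 7)*(2*(-1)*(-3 - 1)) = 11*(2*(-1)*(-4)) = 11*8 = 88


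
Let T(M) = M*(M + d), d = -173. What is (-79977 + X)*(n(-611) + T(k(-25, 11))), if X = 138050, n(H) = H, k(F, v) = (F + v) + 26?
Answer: -147679639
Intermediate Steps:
k(F, v) = 26 + F + v
T(M) = M*(-173 + M) (T(M) = M*(M - 173) = M*(-173 + M))
(-79977 + X)*(n(-611) + T(k(-25, 11))) = (-79977 + 138050)*(-611 + (26 - 25 + 11)*(-173 + (26 - 25 + 11))) = 58073*(-611 + 12*(-173 + 12)) = 58073*(-611 + 12*(-161)) = 58073*(-611 - 1932) = 58073*(-2543) = -147679639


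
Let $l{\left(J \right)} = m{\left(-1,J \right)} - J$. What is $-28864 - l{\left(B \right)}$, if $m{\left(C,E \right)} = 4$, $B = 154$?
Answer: $-28714$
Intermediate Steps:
$l{\left(J \right)} = 4 - J$
$-28864 - l{\left(B \right)} = -28864 - \left(4 - 154\right) = -28864 - -150 = -28864 + 150 = -28714$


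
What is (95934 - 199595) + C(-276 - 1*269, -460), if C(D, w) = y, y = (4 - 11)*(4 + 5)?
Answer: -103724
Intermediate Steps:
y = -63 (y = -7*9 = -63)
C(D, w) = -63
(95934 - 199595) + C(-276 - 1*269, -460) = (95934 - 199595) - 63 = -103661 - 63 = -103724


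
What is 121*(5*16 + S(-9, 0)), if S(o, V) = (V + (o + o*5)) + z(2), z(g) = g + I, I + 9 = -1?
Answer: 2178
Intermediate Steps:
I = -10 (I = -9 - 1 = -10)
z(g) = -10 + g (z(g) = g - 10 = -10 + g)
S(o, V) = -8 + V + 6*o (S(o, V) = (V + (o + o*5)) + (-10 + 2) = (V + (o + 5*o)) - 8 = (V + 6*o) - 8 = -8 + V + 6*o)
121*(5*16 + S(-9, 0)) = 121*(5*16 + (-8 + 0 + 6*(-9))) = 121*(80 + (-8 + 0 - 54)) = 121*(80 - 62) = 121*18 = 2178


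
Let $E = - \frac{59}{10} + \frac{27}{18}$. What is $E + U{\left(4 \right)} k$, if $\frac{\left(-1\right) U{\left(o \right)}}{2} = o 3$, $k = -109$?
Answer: $\frac{13058}{5} \approx 2611.6$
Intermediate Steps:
$E = - \frac{22}{5}$ ($E = \left(-59\right) \frac{1}{10} + 27 \cdot \frac{1}{18} = - \frac{59}{10} + \frac{3}{2} = - \frac{22}{5} \approx -4.4$)
$U{\left(o \right)} = - 6 o$ ($U{\left(o \right)} = - 2 o 3 = - 2 \cdot 3 o = - 6 o$)
$E + U{\left(4 \right)} k = - \frac{22}{5} + \left(-6\right) 4 \left(-109\right) = - \frac{22}{5} - -2616 = - \frac{22}{5} + 2616 = \frac{13058}{5}$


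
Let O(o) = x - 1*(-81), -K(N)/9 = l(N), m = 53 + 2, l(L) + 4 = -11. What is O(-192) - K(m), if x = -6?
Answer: -60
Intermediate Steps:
l(L) = -15 (l(L) = -4 - 11 = -15)
m = 55
K(N) = 135 (K(N) = -9*(-15) = 135)
O(o) = 75 (O(o) = -6 - 1*(-81) = -6 + 81 = 75)
O(-192) - K(m) = 75 - 1*135 = 75 - 135 = -60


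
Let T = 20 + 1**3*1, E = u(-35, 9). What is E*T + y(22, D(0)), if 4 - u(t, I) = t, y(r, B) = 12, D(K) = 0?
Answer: 831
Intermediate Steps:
u(t, I) = 4 - t
E = 39 (E = 4 - 1*(-35) = 4 + 35 = 39)
T = 21 (T = 20 + 1*1 = 20 + 1 = 21)
E*T + y(22, D(0)) = 39*21 + 12 = 819 + 12 = 831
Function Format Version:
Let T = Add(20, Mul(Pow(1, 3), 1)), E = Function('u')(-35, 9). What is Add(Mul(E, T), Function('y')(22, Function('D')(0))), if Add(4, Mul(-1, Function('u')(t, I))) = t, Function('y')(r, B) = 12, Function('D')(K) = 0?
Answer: 831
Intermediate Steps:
Function('u')(t, I) = Add(4, Mul(-1, t))
E = 39 (E = Add(4, Mul(-1, -35)) = Add(4, 35) = 39)
T = 21 (T = Add(20, Mul(1, 1)) = Add(20, 1) = 21)
Add(Mul(E, T), Function('y')(22, Function('D')(0))) = Add(Mul(39, 21), 12) = Add(819, 12) = 831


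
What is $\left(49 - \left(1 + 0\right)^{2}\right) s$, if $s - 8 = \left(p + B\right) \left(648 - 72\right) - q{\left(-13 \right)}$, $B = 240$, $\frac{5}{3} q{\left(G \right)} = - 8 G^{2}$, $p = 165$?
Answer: $\frac{56183808}{5} \approx 1.1237 \cdot 10^{7}$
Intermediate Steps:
$q{\left(G \right)} = - \frac{24 G^{2}}{5}$ ($q{\left(G \right)} = \frac{3 \left(- 8 G^{2}\right)}{5} = - \frac{24 G^{2}}{5}$)
$s = \frac{1170496}{5}$ ($s = 8 + \left(\left(165 + 240\right) \left(648 - 72\right) - - \frac{24 \left(-13\right)^{2}}{5}\right) = 8 + \left(405 \cdot 576 - \left(- \frac{24}{5}\right) 169\right) = 8 + \left(233280 - - \frac{4056}{5}\right) = 8 + \left(233280 + \frac{4056}{5}\right) = 8 + \frac{1170456}{5} = \frac{1170496}{5} \approx 2.341 \cdot 10^{5}$)
$\left(49 - \left(1 + 0\right)^{2}\right) s = \left(49 - \left(1 + 0\right)^{2}\right) \frac{1170496}{5} = \left(49 - 1^{2}\right) \frac{1170496}{5} = \left(49 - 1\right) \frac{1170496}{5} = 48 \cdot \frac{1170496}{5} = \frac{56183808}{5}$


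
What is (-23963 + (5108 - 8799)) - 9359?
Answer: -37013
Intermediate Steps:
(-23963 + (5108 - 8799)) - 9359 = (-23963 - 3691) - 9359 = -27654 - 9359 = -37013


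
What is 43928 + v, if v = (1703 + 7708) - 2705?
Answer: 50634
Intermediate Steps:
v = 6706 (v = 9411 - 2705 = 6706)
43928 + v = 43928 + 6706 = 50634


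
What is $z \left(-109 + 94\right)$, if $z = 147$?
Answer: $-2205$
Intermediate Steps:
$z \left(-109 + 94\right) = 147 \left(-109 + 94\right) = 147 \left(-15\right) = -2205$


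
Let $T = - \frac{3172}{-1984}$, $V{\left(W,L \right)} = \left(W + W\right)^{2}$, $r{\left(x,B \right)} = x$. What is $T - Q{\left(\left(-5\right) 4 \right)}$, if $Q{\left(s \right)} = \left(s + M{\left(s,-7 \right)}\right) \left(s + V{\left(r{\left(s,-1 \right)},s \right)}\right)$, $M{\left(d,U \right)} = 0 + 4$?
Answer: $\frac{12539673}{496} \approx 25282.0$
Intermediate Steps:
$M{\left(d,U \right)} = 4$
$V{\left(W,L \right)} = 4 W^{2}$ ($V{\left(W,L \right)} = \left(2 W\right)^{2} = 4 W^{2}$)
$T = \frac{793}{496}$ ($T = \left(-3172\right) \left(- \frac{1}{1984}\right) = \frac{793}{496} \approx 1.5988$)
$Q{\left(s \right)} = \left(4 + s\right) \left(s + 4 s^{2}\right)$ ($Q{\left(s \right)} = \left(s + 4\right) \left(s + 4 s^{2}\right) = \left(4 + s\right) \left(s + 4 s^{2}\right)$)
$T - Q{\left(\left(-5\right) 4 \right)} = \frac{793}{496} - \left(-5\right) 4 \left(4 + 4 \left(\left(-5\right) 4\right)^{2} + 17 \left(\left(-5\right) 4\right)\right) = \frac{793}{496} - - 20 \left(4 + 4 \left(-20\right)^{2} + 17 \left(-20\right)\right) = \frac{793}{496} - - 20 \left(4 + 4 \cdot 400 - 340\right) = \frac{793}{496} - - 20 \left(4 + 1600 - 340\right) = \frac{793}{496} - \left(-20\right) 1264 = \frac{793}{496} - -25280 = \frac{793}{496} + 25280 = \frac{12539673}{496}$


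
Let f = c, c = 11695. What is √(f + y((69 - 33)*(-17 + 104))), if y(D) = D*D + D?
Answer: √9824251 ≈ 3134.4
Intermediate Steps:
y(D) = D + D² (y(D) = D² + D = D + D²)
f = 11695
√(f + y((69 - 33)*(-17 + 104))) = √(11695 + ((69 - 33)*(-17 + 104))*(1 + (69 - 33)*(-17 + 104))) = √(11695 + (36*87)*(1 + 36*87)) = √(11695 + 3132*(1 + 3132)) = √(11695 + 3132*3133) = √(11695 + 9812556) = √9824251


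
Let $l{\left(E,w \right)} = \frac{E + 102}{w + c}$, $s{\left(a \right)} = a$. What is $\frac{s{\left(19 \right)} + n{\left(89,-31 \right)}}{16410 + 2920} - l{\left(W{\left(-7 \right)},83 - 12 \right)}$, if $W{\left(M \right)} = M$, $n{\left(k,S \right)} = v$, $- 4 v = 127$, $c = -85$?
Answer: $\frac{3672343}{541240} \approx 6.7851$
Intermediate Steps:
$v = - \frac{127}{4}$ ($v = \left(- \frac{1}{4}\right) 127 = - \frac{127}{4} \approx -31.75$)
$n{\left(k,S \right)} = - \frac{127}{4}$
$l{\left(E,w \right)} = \frac{102 + E}{-85 + w}$ ($l{\left(E,w \right)} = \frac{E + 102}{w - 85} = \frac{102 + E}{-85 + w}$)
$\frac{s{\left(19 \right)} + n{\left(89,-31 \right)}}{16410 + 2920} - l{\left(W{\left(-7 \right)},83 - 12 \right)} = \frac{19 - \frac{127}{4}}{16410 + 2920} - \frac{102 - 7}{-85 + \left(83 - 12\right)} = - \frac{51}{4 \cdot 19330} - \frac{1}{-85 + \left(83 - 12\right)} 95 = \left(- \frac{51}{4}\right) \frac{1}{19330} - \frac{1}{-85 + 71} \cdot 95 = - \frac{51}{77320} - \frac{1}{-14} \cdot 95 = - \frac{51}{77320} - \left(- \frac{1}{14}\right) 95 = - \frac{51}{77320} - - \frac{95}{14} = - \frac{51}{77320} + \frac{95}{14} = \frac{3672343}{541240}$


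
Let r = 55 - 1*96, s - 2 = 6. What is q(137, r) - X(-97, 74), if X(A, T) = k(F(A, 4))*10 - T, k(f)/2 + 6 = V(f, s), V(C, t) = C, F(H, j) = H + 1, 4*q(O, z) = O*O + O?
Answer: 13681/2 ≈ 6840.5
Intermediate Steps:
s = 8 (s = 2 + 6 = 8)
r = -41 (r = 55 - 96 = -41)
q(O, z) = O/4 + O**2/4 (q(O, z) = (O*O + O)/4 = (O**2 + O)/4 = (O + O**2)/4 = O/4 + O**2/4)
F(H, j) = 1 + H
k(f) = -12 + 2*f
X(A, T) = -100 - T + 20*A (X(A, T) = (-12 + 2*(1 + A))*10 - T = (-12 + (2 + 2*A))*10 - T = (-10 + 2*A)*10 - T = (-100 + 20*A) - T = -100 - T + 20*A)
q(137, r) - X(-97, 74) = (1/4)*137*(1 + 137) - (-100 - 1*74 + 20*(-97)) = (1/4)*137*138 - (-100 - 74 - 1940) = 9453/2 - 1*(-2114) = 9453/2 + 2114 = 13681/2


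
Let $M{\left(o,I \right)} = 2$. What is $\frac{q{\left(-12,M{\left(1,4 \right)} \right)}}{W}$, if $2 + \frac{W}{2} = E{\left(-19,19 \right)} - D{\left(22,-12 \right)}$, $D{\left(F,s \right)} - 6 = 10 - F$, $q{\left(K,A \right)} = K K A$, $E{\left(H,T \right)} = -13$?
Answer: $-16$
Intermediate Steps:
$q{\left(K,A \right)} = A K^{2}$ ($q{\left(K,A \right)} = K^{2} A = A K^{2}$)
$D{\left(F,s \right)} = 16 - F$ ($D{\left(F,s \right)} = 6 - \left(-10 + F\right) = 16 - F$)
$W = -18$ ($W = -4 + 2 \left(-13 - \left(16 - 22\right)\right) = -4 + 2 \left(-13 - -6\right) = -4 + 2 \left(-13 + 6\right) = -4 + 2 \left(-7\right) = -4 - 14 = -18$)
$\frac{q{\left(-12,M{\left(1,4 \right)} \right)}}{W} = \frac{2 \left(-12\right)^{2}}{-18} = 2 \cdot 144 \left(- \frac{1}{18}\right) = 288 \left(- \frac{1}{18}\right) = -16$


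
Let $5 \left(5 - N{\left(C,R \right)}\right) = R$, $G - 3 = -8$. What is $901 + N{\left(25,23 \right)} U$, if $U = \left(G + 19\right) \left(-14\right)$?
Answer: $\frac{4113}{5} \approx 822.6$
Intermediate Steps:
$G = -5$ ($G = 3 - 8 = -5$)
$N{\left(C,R \right)} = 5 - \frac{R}{5}$
$U = -196$ ($U = \left(-5 + 19\right) \left(-14\right) = 14 \left(-14\right) = -196$)
$901 + N{\left(25,23 \right)} U = 901 + \left(5 - \frac{23}{5}\right) \left(-196\right) = 901 + \frac{2}{5} \left(-196\right) = 901 - \frac{392}{5} = \frac{4113}{5}$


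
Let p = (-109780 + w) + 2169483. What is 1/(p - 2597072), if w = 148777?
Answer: -1/388592 ≈ -2.5734e-6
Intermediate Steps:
p = 2208480 (p = (-109780 + 148777) + 2169483 = 38997 + 2169483 = 2208480)
1/(p - 2597072) = 1/(2208480 - 2597072) = 1/(-388592) = -1/388592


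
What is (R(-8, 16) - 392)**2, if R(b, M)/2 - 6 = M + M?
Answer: 99856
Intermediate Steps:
R(b, M) = 12 + 4*M (R(b, M) = 12 + 2*(M + M) = 12 + 2*(2*M) = 12 + 4*M)
(R(-8, 16) - 392)**2 = ((12 + 4*16) - 392)**2 = ((12 + 64) - 392)**2 = (76 - 392)**2 = (-316)**2 = 99856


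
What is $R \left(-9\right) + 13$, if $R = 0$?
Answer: $13$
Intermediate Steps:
$R \left(-9\right) + 13 = 0 \left(-9\right) + 13 = 0 + 13 = 13$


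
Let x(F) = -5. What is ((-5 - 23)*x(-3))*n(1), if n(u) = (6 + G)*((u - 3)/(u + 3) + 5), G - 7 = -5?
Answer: 5040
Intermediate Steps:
G = 2 (G = 7 - 5 = 2)
n(u) = 40 + 8*(-3 + u)/(3 + u) (n(u) = (6 + 2)*((u - 3)/(u + 3) + 5) = 8*((-3 + u)/(3 + u) + 5) = 8*(5 + (-3 + u)/(3 + u)) = 40 + 8*(-3 + u)/(3 + u))
((-5 - 23)*x(-3))*n(1) = ((-5 - 23)*(-5))*(48*(2 + 1)/(3 + 1)) = (-28*(-5))*(48*3/4) = 140*(48*(¼)*3) = 140*36 = 5040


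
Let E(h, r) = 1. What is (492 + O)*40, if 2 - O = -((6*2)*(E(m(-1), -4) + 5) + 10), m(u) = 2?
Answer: 23040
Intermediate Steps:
O = 84 (O = 2 - (-1)*((6*2)*(1 + 5) + 10) = 2 - (-1)*(12*6 + 10) = 2 - (-1)*(72 + 10) = 2 - (-1)*82 = 2 - 1*(-82) = 2 + 82 = 84)
(492 + O)*40 = (492 + 84)*40 = 576*40 = 23040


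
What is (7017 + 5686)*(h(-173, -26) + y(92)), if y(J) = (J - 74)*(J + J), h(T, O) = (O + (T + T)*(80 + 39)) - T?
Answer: -479093645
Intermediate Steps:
h(T, O) = O + 237*T (h(T, O) = (O + (2*T)*119) - T = (O + 238*T) - T = O + 237*T)
y(J) = 2*J*(-74 + J) (y(J) = (-74 + J)*(2*J) = 2*J*(-74 + J))
(7017 + 5686)*(h(-173, -26) + y(92)) = (7017 + 5686)*((-26 + 237*(-173)) + 2*92*(-74 + 92)) = 12703*((-26 - 41001) + 2*92*18) = 12703*(-41027 + 3312) = 12703*(-37715) = -479093645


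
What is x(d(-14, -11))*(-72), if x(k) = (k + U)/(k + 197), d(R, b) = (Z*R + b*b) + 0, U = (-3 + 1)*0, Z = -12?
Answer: -1156/27 ≈ -42.815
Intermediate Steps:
U = 0 (U = -2*0 = 0)
d(R, b) = b**2 - 12*R (d(R, b) = (-12*R + b*b) + 0 = (-12*R + b**2) + 0 = (b**2 - 12*R) + 0 = b**2 - 12*R)
x(k) = k/(197 + k) (x(k) = (k + 0)/(k + 197) = k/(197 + k))
x(d(-14, -11))*(-72) = (((-11)**2 - 12*(-14))/(197 + ((-11)**2 - 12*(-14))))*(-72) = ((121 + 168)/(197 + (121 + 168)))*(-72) = (289/(197 + 289))*(-72) = (289/486)*(-72) = -1156/27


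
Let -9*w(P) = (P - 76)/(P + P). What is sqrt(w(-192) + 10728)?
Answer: 5*sqrt(2224542)/72 ≈ 103.58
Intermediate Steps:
w(P) = -(-76 + P)/(18*P) (w(P) = -(P - 76)/(9*(P + P)) = -(-76 + P)/(9*(2*P)) = -(-76 + P)*1/(2*P)/9 = -(-76 + P)/(18*P))
sqrt(w(-192) + 10728) = sqrt((1/18)*(76 - 1*(-192))/(-192) + 10728) = sqrt((1/18)*(-1/192)*(76 + 192) + 10728) = sqrt((1/18)*(-1/192)*268 + 10728) = sqrt(-67/864 + 10728) = sqrt(9268925/864) = 5*sqrt(2224542)/72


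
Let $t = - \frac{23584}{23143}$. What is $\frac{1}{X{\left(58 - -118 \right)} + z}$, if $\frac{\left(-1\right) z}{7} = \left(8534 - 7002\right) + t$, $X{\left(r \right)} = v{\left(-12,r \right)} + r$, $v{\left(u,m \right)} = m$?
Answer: $- \frac{23143}{239874108} \approx -9.648 \cdot 10^{-5}$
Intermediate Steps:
$t = - \frac{23584}{23143}$ ($t = \left(-23584\right) \frac{1}{23143} = - \frac{23584}{23143} \approx -1.0191$)
$X{\left(r \right)} = 2 r$ ($X{\left(r \right)} = r + r = 2 r$)
$z = - \frac{248020444}{23143}$ ($z = - 7 \left(\left(8534 - 7002\right) - \frac{23584}{23143}\right) = - 7 \left(1532 - \frac{23584}{23143}\right) = \left(-7\right) \frac{35431492}{23143} = - \frac{248020444}{23143} \approx -10717.0$)
$\frac{1}{X{\left(58 - -118 \right)} + z} = \frac{1}{2 \left(58 - -118\right) - \frac{248020444}{23143}} = \frac{1}{2 \left(58 + 118\right) - \frac{248020444}{23143}} = \frac{1}{2 \cdot 176 - \frac{248020444}{23143}} = \frac{1}{352 - \frac{248020444}{23143}} = \frac{1}{- \frac{239874108}{23143}} = - \frac{23143}{239874108}$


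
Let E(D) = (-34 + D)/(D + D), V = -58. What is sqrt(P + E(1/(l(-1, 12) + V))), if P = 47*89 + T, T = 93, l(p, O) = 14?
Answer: sqrt(20098)/2 ≈ 70.884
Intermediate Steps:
E(D) = (-34 + D)/(2*D) (E(D) = (-34 + D)/((2*D)) = (-34 + D)*(1/(2*D)) = (-34 + D)/(2*D))
P = 4276 (P = 47*89 + 93 = 4183 + 93 = 4276)
sqrt(P + E(1/(l(-1, 12) + V))) = sqrt(4276 + (-34 + 1/(14 - 58))/(2*(1/(14 - 58)))) = sqrt(4276 + (-34 + 1/(-44))/(2*(1/(-44)))) = sqrt(4276 + (-34 - 1/44)/(2*(-1/44))) = sqrt(4276 + (1/2)*(-44)*(-1497/44)) = sqrt(4276 + 1497/2) = sqrt(10049/2) = sqrt(20098)/2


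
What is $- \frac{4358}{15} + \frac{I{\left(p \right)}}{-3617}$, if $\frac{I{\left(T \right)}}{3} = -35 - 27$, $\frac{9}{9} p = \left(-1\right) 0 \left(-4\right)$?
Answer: $- \frac{15760096}{54255} \approx -290.48$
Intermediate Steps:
$p = 0$ ($p = \left(-1\right) 0 \left(-4\right) = 0 \left(-4\right) = 0$)
$I{\left(T \right)} = -186$ ($I{\left(T \right)} = 3 \left(-35 - 27\right) = 3 \left(-62\right) = -186$)
$- \frac{4358}{15} + \frac{I{\left(p \right)}}{-3617} = - \frac{4358}{15} - \frac{186}{-3617} = \left(-4358\right) \frac{1}{15} - - \frac{186}{3617} = - \frac{4358}{15} + \frac{186}{3617} = - \frac{15760096}{54255}$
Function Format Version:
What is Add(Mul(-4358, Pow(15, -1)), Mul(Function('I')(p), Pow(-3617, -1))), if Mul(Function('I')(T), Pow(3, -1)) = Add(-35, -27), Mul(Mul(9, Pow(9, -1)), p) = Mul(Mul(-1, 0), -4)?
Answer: Rational(-15760096, 54255) ≈ -290.48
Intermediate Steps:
p = 0 (p = Mul(Mul(-1, 0), -4) = Mul(0, -4) = 0)
Function('I')(T) = -186 (Function('I')(T) = Mul(3, Add(-35, -27)) = Mul(3, -62) = -186)
Add(Mul(-4358, Pow(15, -1)), Mul(Function('I')(p), Pow(-3617, -1))) = Add(Mul(-4358, Pow(15, -1)), Mul(-186, Pow(-3617, -1))) = Add(Mul(-4358, Rational(1, 15)), Mul(-186, Rational(-1, 3617))) = Add(Rational(-4358, 15), Rational(186, 3617)) = Rational(-15760096, 54255)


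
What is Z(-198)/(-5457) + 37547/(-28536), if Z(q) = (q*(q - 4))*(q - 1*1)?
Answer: 75639650455/51906984 ≈ 1457.2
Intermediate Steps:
Z(q) = q*(-1 + q)*(-4 + q) (Z(q) = (q*(-4 + q))*(q - 1) = (q*(-4 + q))*(-1 + q) = q*(-1 + q)*(-4 + q))
Z(-198)/(-5457) + 37547/(-28536) = -198*(4 + (-198)**2 - 5*(-198))/(-5457) + 37547/(-28536) = -198*(4 + 39204 + 990)*(-1/5457) + 37547*(-1/28536) = -198*40198*(-1/5457) - 37547/28536 = -7959204*(-1/5457) - 37547/28536 = 2653068/1819 - 37547/28536 = 75639650455/51906984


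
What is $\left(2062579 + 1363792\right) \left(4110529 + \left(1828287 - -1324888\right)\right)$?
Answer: $24888144738184$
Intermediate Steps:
$\left(2062579 + 1363792\right) \left(4110529 + \left(1828287 - -1324888\right)\right) = 3426371 \left(4110529 + \left(1828287 + 1324888\right)\right) = 3426371 \left(4110529 + 3153175\right) = 3426371 \cdot 7263704 = 24888144738184$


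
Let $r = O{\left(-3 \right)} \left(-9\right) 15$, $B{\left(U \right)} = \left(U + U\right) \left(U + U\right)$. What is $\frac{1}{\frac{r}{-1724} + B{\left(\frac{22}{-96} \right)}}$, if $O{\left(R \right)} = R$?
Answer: $- \frac{248256}{6169} \approx -40.242$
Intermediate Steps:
$B{\left(U \right)} = 4 U^{2}$ ($B{\left(U \right)} = 2 U 2 U = 4 U^{2}$)
$r = 405$ ($r = \left(-3\right) \left(-9\right) 15 = 27 \cdot 15 = 405$)
$\frac{1}{\frac{r}{-1724} + B{\left(\frac{22}{-96} \right)}} = \frac{1}{\frac{405}{-1724} + 4 \left(\frac{22}{-96}\right)^{2}} = \frac{1}{405 \left(- \frac{1}{1724}\right) + 4 \left(22 \left(- \frac{1}{96}\right)\right)^{2}} = \frac{1}{- \frac{405}{1724} + 4 \left(- \frac{11}{48}\right)^{2}} = \frac{1}{- \frac{405}{1724} + 4 \cdot \frac{121}{2304}} = \frac{1}{- \frac{405}{1724} + \frac{121}{576}} = \frac{1}{- \frac{6169}{248256}} = - \frac{248256}{6169}$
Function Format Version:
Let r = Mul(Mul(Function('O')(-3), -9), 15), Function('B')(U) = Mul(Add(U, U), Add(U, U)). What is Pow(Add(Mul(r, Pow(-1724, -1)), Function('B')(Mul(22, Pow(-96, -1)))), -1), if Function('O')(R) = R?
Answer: Rational(-248256, 6169) ≈ -40.242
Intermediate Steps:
Function('B')(U) = Mul(4, Pow(U, 2)) (Function('B')(U) = Mul(Mul(2, U), Mul(2, U)) = Mul(4, Pow(U, 2)))
r = 405 (r = Mul(Mul(-3, -9), 15) = Mul(27, 15) = 405)
Pow(Add(Mul(r, Pow(-1724, -1)), Function('B')(Mul(22, Pow(-96, -1)))), -1) = Pow(Add(Mul(405, Pow(-1724, -1)), Mul(4, Pow(Mul(22, Pow(-96, -1)), 2))), -1) = Pow(Add(Mul(405, Rational(-1, 1724)), Mul(4, Pow(Mul(22, Rational(-1, 96)), 2))), -1) = Pow(Add(Rational(-405, 1724), Mul(4, Pow(Rational(-11, 48), 2))), -1) = Pow(Add(Rational(-405, 1724), Mul(4, Rational(121, 2304))), -1) = Pow(Add(Rational(-405, 1724), Rational(121, 576)), -1) = Pow(Rational(-6169, 248256), -1) = Rational(-248256, 6169)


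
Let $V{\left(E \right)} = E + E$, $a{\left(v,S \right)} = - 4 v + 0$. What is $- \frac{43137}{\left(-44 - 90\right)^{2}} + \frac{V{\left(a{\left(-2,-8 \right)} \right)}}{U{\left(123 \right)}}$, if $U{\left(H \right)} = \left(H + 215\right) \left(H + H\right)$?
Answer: $- \frac{896616995}{373251372} \approx -2.4022$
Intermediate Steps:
$a{\left(v,S \right)} = - 4 v$
$V{\left(E \right)} = 2 E$
$U{\left(H \right)} = 2 H \left(215 + H\right)$ ($U{\left(H \right)} = \left(215 + H\right) 2 H = 2 H \left(215 + H\right)$)
$- \frac{43137}{\left(-44 - 90\right)^{2}} + \frac{V{\left(a{\left(-2,-8 \right)} \right)}}{U{\left(123 \right)}} = - \frac{43137}{\left(-44 - 90\right)^{2}} + \frac{2 \left(\left(-4\right) \left(-2\right)\right)}{2 \cdot 123 \left(215 + 123\right)} = - \frac{43137}{\left(-134\right)^{2}} + \frac{2 \cdot 8}{2 \cdot 123 \cdot 338} = - \frac{43137}{17956} + \frac{16}{83148} = \left(-43137\right) \frac{1}{17956} + 16 \cdot \frac{1}{83148} = - \frac{43137}{17956} + \frac{4}{20787} = - \frac{896616995}{373251372}$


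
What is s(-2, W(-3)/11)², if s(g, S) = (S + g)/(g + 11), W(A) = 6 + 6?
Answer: 100/9801 ≈ 0.010203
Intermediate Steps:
W(A) = 12
s(g, S) = (S + g)/(11 + g)
s(-2, W(-3)/11)² = ((12/11 - 2)/(11 - 2))² = ((12*(1/11) - 2)/9)² = ((12/11 - 2)/9)² = ((⅑)*(-10/11))² = (-10/99)² = 100/9801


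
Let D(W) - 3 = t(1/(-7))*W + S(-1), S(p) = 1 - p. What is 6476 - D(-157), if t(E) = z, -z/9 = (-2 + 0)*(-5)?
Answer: -7659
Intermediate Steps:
z = -90 (z = -9*(-2 + 0)*(-5) = -(-18)*(-5) = -9*10 = -90)
t(E) = -90
D(W) = 5 - 90*W (D(W) = 3 + (-90*W + (1 - 1*(-1))) = 3 + (-90*W + (1 + 1)) = 3 + (-90*W + 2) = 3 + (2 - 90*W) = 5 - 90*W)
6476 - D(-157) = 6476 - (5 - 90*(-157)) = 6476 - (5 + 14130) = 6476 - 1*14135 = 6476 - 14135 = -7659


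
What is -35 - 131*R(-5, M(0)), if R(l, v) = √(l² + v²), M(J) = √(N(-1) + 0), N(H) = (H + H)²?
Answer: -35 - 131*√29 ≈ -740.46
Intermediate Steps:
N(H) = 4*H² (N(H) = (2*H)² = 4*H²)
M(J) = 2 (M(J) = √(4*(-1)² + 0) = √(4*1 + 0) = √(4 + 0) = √4 = 2)
-35 - 131*R(-5, M(0)) = -35 - 131*√((-5)² + 2²) = -35 - 131*√(25 + 4) = -35 - 131*√29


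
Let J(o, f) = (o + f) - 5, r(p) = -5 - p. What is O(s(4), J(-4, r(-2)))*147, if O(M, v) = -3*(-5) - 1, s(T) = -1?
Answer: 2058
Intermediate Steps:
J(o, f) = -5 + f + o (J(o, f) = (f + o) - 5 = -5 + f + o)
O(M, v) = 14 (O(M, v) = 15 - 1 = 14)
O(s(4), J(-4, r(-2)))*147 = 14*147 = 2058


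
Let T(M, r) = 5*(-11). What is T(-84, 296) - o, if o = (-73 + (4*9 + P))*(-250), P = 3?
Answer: -8555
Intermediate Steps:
T(M, r) = -55
o = 8500 (o = (-73 + (4*9 + 3))*(-250) = (-73 + (36 + 3))*(-250) = (-73 + 39)*(-250) = -34*(-250) = 8500)
T(-84, 296) - o = -55 - 1*8500 = -55 - 8500 = -8555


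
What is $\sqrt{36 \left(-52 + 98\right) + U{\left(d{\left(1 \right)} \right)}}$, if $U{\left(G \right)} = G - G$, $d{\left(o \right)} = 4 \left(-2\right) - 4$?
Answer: $6 \sqrt{46} \approx 40.694$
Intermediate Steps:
$d{\left(o \right)} = -12$ ($d{\left(o \right)} = -8 - 4 = -12$)
$U{\left(G \right)} = 0$
$\sqrt{36 \left(-52 + 98\right) + U{\left(d{\left(1 \right)} \right)}} = \sqrt{36 \left(-52 + 98\right) + 0} = \sqrt{36 \cdot 46 + 0} = \sqrt{1656 + 0} = \sqrt{1656} = 6 \sqrt{46}$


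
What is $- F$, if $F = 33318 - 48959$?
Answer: $15641$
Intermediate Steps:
$F = -15641$ ($F = 33318 - 48959 = -15641$)
$- F = \left(-1\right) \left(-15641\right) = 15641$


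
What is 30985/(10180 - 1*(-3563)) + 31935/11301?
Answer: 263014730/51769881 ≈ 5.0805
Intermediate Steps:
30985/(10180 - 1*(-3563)) + 31935/11301 = 30985/(10180 + 3563) + 31935*(1/11301) = 30985/13743 + 10645/3767 = 263014730/51769881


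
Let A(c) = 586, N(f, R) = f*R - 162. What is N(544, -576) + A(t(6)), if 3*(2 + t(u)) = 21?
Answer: -312920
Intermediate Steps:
t(u) = 5 (t(u) = -2 + (1/3)*21 = -2 + 7 = 5)
N(f, R) = -162 + R*f (N(f, R) = R*f - 162 = -162 + R*f)
N(544, -576) + A(t(6)) = (-162 - 576*544) + 586 = (-162 - 313344) + 586 = -313506 + 586 = -312920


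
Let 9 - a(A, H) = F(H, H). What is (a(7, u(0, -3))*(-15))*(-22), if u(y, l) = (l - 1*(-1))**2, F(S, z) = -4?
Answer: 4290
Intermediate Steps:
u(y, l) = (1 + l)**2 (u(y, l) = (l + 1)**2 = (1 + l)**2)
a(A, H) = 13 (a(A, H) = 9 - 1*(-4) = 9 + 4 = 13)
(a(7, u(0, -3))*(-15))*(-22) = (13*(-15))*(-22) = -195*(-22) = 4290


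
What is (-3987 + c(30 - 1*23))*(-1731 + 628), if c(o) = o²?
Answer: 4343614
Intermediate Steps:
(-3987 + c(30 - 1*23))*(-1731 + 628) = (-3987 + (30 - 1*23)²)*(-1731 + 628) = (-3987 + (30 - 23)²)*(-1103) = (-3987 + 7²)*(-1103) = (-3987 + 49)*(-1103) = -3938*(-1103) = 4343614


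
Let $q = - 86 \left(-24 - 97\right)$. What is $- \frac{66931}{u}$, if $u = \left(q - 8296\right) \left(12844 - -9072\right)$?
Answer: $- \frac{66931}{46242760} \approx -0.0014474$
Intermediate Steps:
$q = 10406$ ($q = \left(-86\right) \left(-121\right) = 10406$)
$u = 46242760$ ($u = \left(10406 - 8296\right) \left(12844 - -9072\right) = 2110 \left(12844 + 9072\right) = 2110 \cdot 21916 = 46242760$)
$- \frac{66931}{u} = - \frac{66931}{46242760}$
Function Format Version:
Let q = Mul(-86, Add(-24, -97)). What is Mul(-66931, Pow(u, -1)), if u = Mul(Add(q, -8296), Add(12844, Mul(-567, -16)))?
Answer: Rational(-66931, 46242760) ≈ -0.0014474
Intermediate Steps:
q = 10406 (q = Mul(-86, -121) = 10406)
u = 46242760 (u = Mul(Add(10406, -8296), Add(12844, Mul(-567, -16))) = Mul(2110, Add(12844, 9072)) = Mul(2110, 21916) = 46242760)
Mul(-66931, Pow(u, -1)) = Mul(-66931, Pow(46242760, -1)) = Mul(-66931, Rational(1, 46242760)) = Rational(-66931, 46242760)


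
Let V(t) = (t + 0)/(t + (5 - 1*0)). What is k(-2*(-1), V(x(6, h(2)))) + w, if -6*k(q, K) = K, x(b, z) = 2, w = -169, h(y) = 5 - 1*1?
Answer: -3550/21 ≈ -169.05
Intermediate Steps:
h(y) = 4 (h(y) = 5 - 1 = 4)
V(t) = t/(5 + t) (V(t) = t/(t + (5 + 0)) = t/(t + 5) = t/(5 + t))
k(q, K) = -K/6
k(-2*(-1), V(x(6, h(2)))) + w = -1/(3*(5 + 2)) - 169 = -1/(3*7) - 169 = -1/6*2/7 - 169 = -1/21 - 169 = -3550/21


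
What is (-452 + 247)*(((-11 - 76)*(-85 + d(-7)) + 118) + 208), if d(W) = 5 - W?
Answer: -1368785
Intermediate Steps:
(-452 + 247)*(((-11 - 76)*(-85 + d(-7)) + 118) + 208) = (-452 + 247)*(((-11 - 76)*(-85 + (5 - 1*(-7))) + 118) + 208) = -205*((-87*(-85 + (5 + 7)) + 118) + 208) = -205*((-87*(-85 + 12) + 118) + 208) = -205*((-87*(-73) + 118) + 208) = -205*((6351 + 118) + 208) = -205*(6469 + 208) = -205*6677 = -1368785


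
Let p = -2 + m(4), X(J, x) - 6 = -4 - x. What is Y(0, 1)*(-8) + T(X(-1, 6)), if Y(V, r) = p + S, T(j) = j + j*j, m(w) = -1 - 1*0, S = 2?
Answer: 20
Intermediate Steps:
X(J, x) = 2 - x (X(J, x) = 6 + (-4 - x) = 2 - x)
m(w) = -1 (m(w) = -1 + 0 = -1)
T(j) = j + j²
p = -3 (p = -2 - 1 = -3)
Y(V, r) = -1 (Y(V, r) = -3 + 2 = -1)
Y(0, 1)*(-8) + T(X(-1, 6)) = -1*(-8) + (2 - 1*6)*(1 + (2 - 1*6)) = 8 + (2 - 6)*(1 + (2 - 6)) = 8 - 4*(1 - 4) = 8 - 4*(-3) = 8 + 12 = 20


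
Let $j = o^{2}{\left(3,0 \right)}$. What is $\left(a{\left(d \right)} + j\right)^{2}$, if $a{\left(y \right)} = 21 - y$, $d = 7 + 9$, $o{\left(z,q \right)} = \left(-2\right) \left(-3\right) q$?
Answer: $25$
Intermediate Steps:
$o{\left(z,q \right)} = 6 q$
$j = 0$ ($j = \left(6 \cdot 0\right)^{2} = 0^{2} = 0$)
$d = 16$
$\left(a{\left(d \right)} + j\right)^{2} = \left(\left(21 - 16\right) + 0\right)^{2} = \left(5 + 0\right)^{2} = 5^{2} = 25$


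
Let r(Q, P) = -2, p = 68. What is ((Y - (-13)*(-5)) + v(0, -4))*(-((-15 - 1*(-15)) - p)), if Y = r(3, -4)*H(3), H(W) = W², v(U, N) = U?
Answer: -5644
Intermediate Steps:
Y = -18 (Y = -2*3² = -2*9 = -18)
((Y - (-13)*(-5)) + v(0, -4))*(-((-15 - 1*(-15)) - p)) = ((-18 - (-13)*(-5)) + 0)*(-((-15 - 1*(-15)) - 1*68)) = ((-18 - 1*65) + 0)*(-((-15 + 15) - 68)) = ((-18 - 65) + 0)*(-(0 - 68)) = (-83 + 0)*(-1*(-68)) = -83*68 = -5644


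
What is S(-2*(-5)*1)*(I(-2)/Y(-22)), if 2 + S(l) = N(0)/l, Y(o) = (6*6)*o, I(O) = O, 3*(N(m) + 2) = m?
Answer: -1/180 ≈ -0.0055556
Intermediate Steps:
N(m) = -2 + m/3
Y(o) = 36*o
S(l) = -2 - 2/l (S(l) = -2 + (-2 + (⅓)*0)/l = -2 + (-2 + 0)/l = -2 - 2/l)
S(-2*(-5)*1)*(I(-2)/Y(-22)) = (-2 - 2/(-2*(-5)*1))*(-2/(36*(-22))) = (-2 - 2/(10*1))*(-2/(-792)) = (-2 - 2/10)*(-2*(-1/792)) = (-2 - 2*⅒)*(1/396) = (-2 - ⅕)*(1/396) = -11/5*1/396 = -1/180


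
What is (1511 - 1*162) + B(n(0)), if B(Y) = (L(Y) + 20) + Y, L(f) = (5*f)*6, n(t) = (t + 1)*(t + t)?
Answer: 1369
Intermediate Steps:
n(t) = 2*t*(1 + t) (n(t) = (1 + t)*(2*t) = 2*t*(1 + t))
L(f) = 30*f
B(Y) = 20 + 31*Y (B(Y) = (30*Y + 20) + Y = (20 + 30*Y) + Y = 20 + 31*Y)
(1511 - 1*162) + B(n(0)) = (1511 - 1*162) + (20 + 31*(2*0*(1 + 0))) = (1511 - 162) + (20 + 31*(2*0*1)) = 1349 + (20 + 31*0) = 1349 + (20 + 0) = 1349 + 20 = 1369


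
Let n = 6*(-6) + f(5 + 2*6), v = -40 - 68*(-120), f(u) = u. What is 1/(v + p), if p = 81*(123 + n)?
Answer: 1/16544 ≈ 6.0445e-5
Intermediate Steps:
v = 8120 (v = -40 + 8160 = 8120)
n = -19 (n = 6*(-6) + (5 + 2*6) = -36 + (5 + 12) = -36 + 17 = -19)
p = 8424 (p = 81*(123 - 19) = 81*104 = 8424)
1/(v + p) = 1/(8120 + 8424) = 1/16544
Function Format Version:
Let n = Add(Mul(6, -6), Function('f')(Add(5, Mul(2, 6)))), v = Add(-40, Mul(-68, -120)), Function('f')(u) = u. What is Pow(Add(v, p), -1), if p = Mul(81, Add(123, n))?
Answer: Rational(1, 16544) ≈ 6.0445e-5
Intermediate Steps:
v = 8120 (v = Add(-40, 8160) = 8120)
n = -19 (n = Add(Mul(6, -6), Add(5, Mul(2, 6))) = Add(-36, Add(5, 12)) = Add(-36, 17) = -19)
p = 8424 (p = Mul(81, Add(123, -19)) = Mul(81, 104) = 8424)
Pow(Add(v, p), -1) = Pow(Add(8120, 8424), -1) = Pow(16544, -1) = Rational(1, 16544)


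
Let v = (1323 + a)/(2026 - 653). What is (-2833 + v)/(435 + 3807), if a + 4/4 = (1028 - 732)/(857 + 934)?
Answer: -6964100821/10431260406 ≈ -0.66762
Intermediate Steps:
a = -1495/1791 (a = -1 + (1028 - 732)/(857 + 934) = -1 + 296/1791 = -1495/1791 ≈ -0.83473)
v = 2367998/2459043 (v = (1323 - 1495/1791)/(2026 - 653) = (2367998/1791)/1373 = (2367998/1791)*(1/1373) = 2367998/2459043 ≈ 0.96298)
(-2833 + v)/(435 + 3807) = (-2833 + 2367998/2459043)/(435 + 3807) = -6964100821/2459043/4242 = -6964100821/2459043*1/4242 = -6964100821/10431260406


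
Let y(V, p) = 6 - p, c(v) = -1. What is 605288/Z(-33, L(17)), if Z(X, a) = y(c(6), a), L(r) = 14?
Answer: -75661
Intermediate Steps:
Z(X, a) = 6 - a
605288/Z(-33, L(17)) = 605288/(6 - 1*14) = 605288/(6 - 14) = 605288/(-8) = 605288*(-⅛) = -75661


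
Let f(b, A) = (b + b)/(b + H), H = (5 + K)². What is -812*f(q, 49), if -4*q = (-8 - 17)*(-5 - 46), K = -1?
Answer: -295800/173 ≈ -1709.8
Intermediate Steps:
q = -1275/4 (q = -(-8 - 17)*(-5 - 46)/4 = -(-25)*(-51)/4 = -¼*1275 = -1275/4 ≈ -318.75)
H = 16 (H = (5 - 1)² = 4² = 16)
f(b, A) = 2*b/(16 + b) (f(b, A) = (b + b)/(b + 16) = (2*b)/(16 + b) = 2*b/(16 + b))
-812*f(q, 49) = -1624*(-1275)/(4*(16 - 1275/4)) = -1624*(-1275)/(4*(-1211/4)) = -1624*(-1275)*(-4)/(4*1211) = -812*2550/1211 = -295800/173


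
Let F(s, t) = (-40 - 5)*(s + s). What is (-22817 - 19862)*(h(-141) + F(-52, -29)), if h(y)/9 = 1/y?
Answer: -9387544803/47 ≈ -1.9974e+8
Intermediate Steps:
h(y) = 9/y
F(s, t) = -90*s
(-22817 - 19862)*(h(-141) + F(-52, -29)) = (-22817 - 19862)*(9/(-141) - 90*(-52)) = -42679*(9*(-1/141) + 4680) = -42679*(-3/47 + 4680) = -42679*219957/47 = -9387544803/47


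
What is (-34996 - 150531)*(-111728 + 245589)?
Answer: -24834829747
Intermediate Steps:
(-34996 - 150531)*(-111728 + 245589) = -185527*133861 = -24834829747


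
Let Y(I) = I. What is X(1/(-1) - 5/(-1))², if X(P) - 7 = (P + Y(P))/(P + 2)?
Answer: 625/9 ≈ 69.444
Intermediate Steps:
X(P) = 7 + 2*P/(2 + P) (X(P) = 7 + (P + P)/(P + 2) = 7 + (2*P)/(2 + P) = 7 + 2*P/(2 + P))
X(1/(-1) - 5/(-1))² = ((14 + 9*(1/(-1) - 5/(-1)))/(2 + (1/(-1) - 5/(-1))))² = ((14 + 9*(1*(-1) - 5*(-1)))/(2 + (1*(-1) - 5*(-1))))² = ((14 + 9*(-1 + 5))/(2 + (-1 + 5)))² = ((14 + 9*4)/(2 + 4))² = ((14 + 36)/6)² = ((⅙)*50)² = (25/3)² = 625/9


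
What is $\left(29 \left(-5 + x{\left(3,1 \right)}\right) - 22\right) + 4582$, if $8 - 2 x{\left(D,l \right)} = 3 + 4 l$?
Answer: $\frac{8859}{2} \approx 4429.5$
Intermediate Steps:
$x{\left(D,l \right)} = \frac{5}{2} - 2 l$ ($x{\left(D,l \right)} = 4 - \frac{3 + 4 l}{2} = 4 - \left(\frac{3}{2} + 2 l\right) = \frac{5}{2} - 2 l$)
$\left(29 \left(-5 + x{\left(3,1 \right)}\right) - 22\right) + 4582 = \left(29 \left(-5 + \left(\frac{5}{2} - 2\right)\right) - 22\right) + 4582 = \left(29 \left(-5 + \frac{1}{2}\right) - 22\right) + 4582 = \left(29 \left(- \frac{9}{2}\right) - 22\right) + 4582 = \left(- \frac{261}{2} - 22\right) + 4582 = - \frac{305}{2} + 4582 = \frac{8859}{2}$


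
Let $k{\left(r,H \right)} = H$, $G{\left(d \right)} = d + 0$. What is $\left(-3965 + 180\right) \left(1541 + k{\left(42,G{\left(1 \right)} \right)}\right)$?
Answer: $-5836470$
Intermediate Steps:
$G{\left(d \right)} = d$
$\left(-3965 + 180\right) \left(1541 + k{\left(42,G{\left(1 \right)} \right)}\right) = \left(-3965 + 180\right) \left(1541 + 1\right) = \left(-3785\right) 1542 = -5836470$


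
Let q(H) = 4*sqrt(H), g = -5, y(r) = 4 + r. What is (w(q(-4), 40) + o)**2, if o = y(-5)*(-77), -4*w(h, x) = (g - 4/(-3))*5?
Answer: 958441/144 ≈ 6655.8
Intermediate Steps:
w(h, x) = 55/12 (w(h, x) = -(-5 - 4/(-3))*5/4 = -(-5 - 4*(-1/3))*5/4 = -(-5 + 4/3)*5/4 = -(-11)*5/12 = -1/4*(-55/3) = 55/12)
o = 77 (o = (4 - 5)*(-77) = -1*(-77) = 77)
(w(q(-4), 40) + o)**2 = (55/12 + 77)**2 = (979/12)**2 = 958441/144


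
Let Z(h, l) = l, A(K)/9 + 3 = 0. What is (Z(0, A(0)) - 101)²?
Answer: 16384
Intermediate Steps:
A(K) = -27 (A(K) = -27 + 9*0 = -27 + 0 = -27)
(Z(0, A(0)) - 101)² = (-27 - 101)² = (-128)² = 16384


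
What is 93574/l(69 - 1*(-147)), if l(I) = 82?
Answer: 46787/41 ≈ 1141.1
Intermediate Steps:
93574/l(69 - 1*(-147)) = 93574/82 = 93574*(1/82) = 46787/41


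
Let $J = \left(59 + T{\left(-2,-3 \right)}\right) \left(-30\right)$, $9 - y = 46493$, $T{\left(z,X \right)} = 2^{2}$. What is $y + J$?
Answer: $-48374$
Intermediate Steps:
$T{\left(z,X \right)} = 4$
$y = -46484$ ($y = 9 - 46493 = -46484$)
$J = -1890$ ($J = \left(59 + 4\right) \left(-30\right) = 63 \left(-30\right) = -1890$)
$y + J = -46484 - 1890 = -48374$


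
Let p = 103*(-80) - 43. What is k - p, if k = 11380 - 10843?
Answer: 8820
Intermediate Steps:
k = 537
p = -8283 (p = -8240 - 43 = -8283)
k - p = 537 - 1*(-8283) = 537 + 8283 = 8820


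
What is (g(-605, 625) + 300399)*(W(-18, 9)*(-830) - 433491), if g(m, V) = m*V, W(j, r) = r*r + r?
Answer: 39499653666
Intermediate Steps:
W(j, r) = r + r**2 (W(j, r) = r**2 + r = r + r**2)
g(m, V) = V*m
(g(-605, 625) + 300399)*(W(-18, 9)*(-830) - 433491) = (625*(-605) + 300399)*((9*(1 + 9))*(-830) - 433491) = (-378125 + 300399)*((9*10)*(-830) - 433491) = -77726*(90*(-830) - 433491) = -77726*(-74700 - 433491) = -77726*(-508191) = 39499653666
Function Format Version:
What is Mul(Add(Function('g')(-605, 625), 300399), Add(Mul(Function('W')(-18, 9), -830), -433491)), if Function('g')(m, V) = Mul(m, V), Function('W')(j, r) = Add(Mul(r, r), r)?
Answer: 39499653666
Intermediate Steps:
Function('W')(j, r) = Add(r, Pow(r, 2)) (Function('W')(j, r) = Add(Pow(r, 2), r) = Add(r, Pow(r, 2)))
Function('g')(m, V) = Mul(V, m)
Mul(Add(Function('g')(-605, 625), 300399), Add(Mul(Function('W')(-18, 9), -830), -433491)) = Mul(Add(Mul(625, -605), 300399), Add(Mul(Mul(9, Add(1, 9)), -830), -433491)) = Mul(Add(-378125, 300399), Add(Mul(Mul(9, 10), -830), -433491)) = Mul(-77726, Add(Mul(90, -830), -433491)) = Mul(-77726, Add(-74700, -433491)) = Mul(-77726, -508191) = 39499653666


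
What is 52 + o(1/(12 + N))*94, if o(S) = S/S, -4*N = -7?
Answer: 146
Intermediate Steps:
N = 7/4 (N = -¼*(-7) = 7/4 ≈ 1.7500)
o(S) = 1
52 + o(1/(12 + N))*94 = 52 + 1*94 = 52 + 94 = 146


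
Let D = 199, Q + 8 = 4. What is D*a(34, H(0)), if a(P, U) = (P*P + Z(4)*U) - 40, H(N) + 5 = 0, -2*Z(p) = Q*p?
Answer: 214124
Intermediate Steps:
Q = -4 (Q = -8 + 4 = -4)
Z(p) = 2*p (Z(p) = -(-2)*p = 2*p)
H(N) = -5 (H(N) = -5 + 0 = -5)
a(P, U) = -40 + P**2 + 8*U (a(P, U) = (P*P + (2*4)*U) - 40 = (P**2 + 8*U) - 40 = -40 + P**2 + 8*U)
D*a(34, H(0)) = 199*(-40 + 34**2 + 8*(-5)) = 199*(-40 + 1156 - 40) = 199*1076 = 214124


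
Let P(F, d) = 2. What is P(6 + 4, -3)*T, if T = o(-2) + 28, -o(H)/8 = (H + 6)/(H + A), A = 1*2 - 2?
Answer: 88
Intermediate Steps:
A = 0 (A = 2 - 2 = 0)
o(H) = -8*(6 + H)/H (o(H) = -8*(H + 6)/(H + 0) = -8*(6 + H)/H)
T = 44 (T = (-8 - 48/(-2)) + 28 = (-8 - 48*(-½)) + 28 = (-8 + 24) + 28 = 16 + 28 = 44)
P(6 + 4, -3)*T = 2*44 = 88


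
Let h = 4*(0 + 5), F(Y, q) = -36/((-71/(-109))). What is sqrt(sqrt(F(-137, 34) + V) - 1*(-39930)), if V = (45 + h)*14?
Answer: sqrt(201287130 + 71*sqrt(4308706))/71 ≈ 199.90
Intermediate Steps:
F(Y, q) = -3924/71 (F(Y, q) = -36/((-71*(-1/109))) = -36/71/109 = -36*109/71 = -3924/71)
h = 20 (h = 4*5 = 20)
V = 910 (V = (45 + 20)*14 = 65*14 = 910)
sqrt(sqrt(F(-137, 34) + V) - 1*(-39930)) = sqrt(sqrt(-3924/71 + 910) - 1*(-39930)) = sqrt(sqrt(60686/71) + 39930) = sqrt(sqrt(4308706)/71 + 39930) = sqrt(39930 + sqrt(4308706)/71)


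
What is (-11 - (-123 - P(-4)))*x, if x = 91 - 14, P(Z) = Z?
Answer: 8316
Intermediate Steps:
x = 77
(-11 - (-123 - P(-4)))*x = (-11 - (-123 - 1*(-4)))*77 = (-11 - (-123 + 4))*77 = (-11 - 1*(-119))*77 = (-11 + 119)*77 = 108*77 = 8316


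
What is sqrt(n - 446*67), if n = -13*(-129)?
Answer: I*sqrt(28205) ≈ 167.94*I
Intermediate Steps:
n = 1677
sqrt(n - 446*67) = sqrt(1677 - 446*67) = sqrt(1677 - 29882) = sqrt(-28205) = I*sqrt(28205)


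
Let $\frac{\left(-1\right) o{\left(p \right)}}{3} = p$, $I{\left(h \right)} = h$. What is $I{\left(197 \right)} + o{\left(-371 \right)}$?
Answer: $1310$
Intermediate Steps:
$o{\left(p \right)} = - 3 p$
$I{\left(197 \right)} + o{\left(-371 \right)} = 197 - -1113 = 197 + 1113 = 1310$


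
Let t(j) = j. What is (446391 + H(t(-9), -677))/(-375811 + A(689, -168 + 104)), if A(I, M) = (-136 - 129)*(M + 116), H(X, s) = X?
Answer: -446382/389591 ≈ -1.1458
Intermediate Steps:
A(I, M) = -30740 - 265*M (A(I, M) = -265*(116 + M) = -30740 - 265*M)
(446391 + H(t(-9), -677))/(-375811 + A(689, -168 + 104)) = (446391 - 9)/(-375811 + (-30740 - 265*(-168 + 104))) = 446382/(-375811 + (-30740 - 265*(-64))) = 446382/(-375811 + (-30740 + 16960)) = 446382/(-375811 - 13780) = 446382/(-389591) = 446382*(-1/389591) = -446382/389591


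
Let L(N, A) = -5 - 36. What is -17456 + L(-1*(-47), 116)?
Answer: -17497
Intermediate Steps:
L(N, A) = -41
-17456 + L(-1*(-47), 116) = -17456 - 41 = -17497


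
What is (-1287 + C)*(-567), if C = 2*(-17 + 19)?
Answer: 727461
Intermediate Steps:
C = 4 (C = 2*2 = 4)
(-1287 + C)*(-567) = (-1287 + 4)*(-567) = -1283*(-567) = 727461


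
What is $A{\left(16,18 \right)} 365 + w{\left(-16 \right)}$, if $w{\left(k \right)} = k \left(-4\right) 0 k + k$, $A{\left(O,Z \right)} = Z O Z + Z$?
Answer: $1898714$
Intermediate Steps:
$A{\left(O,Z \right)} = Z + O Z^{2}$ ($A{\left(O,Z \right)} = O Z Z + Z = O Z^{2} + Z = Z + O Z^{2}$)
$w{\left(k \right)} = k$ ($w{\left(k \right)} = k 0 k + k = k 0 + k = 0 + k = k$)
$A{\left(16,18 \right)} 365 + w{\left(-16 \right)} = 18 \left(1 + 16 \cdot 18\right) 365 - 16 = 18 \left(1 + 288\right) 365 - 16 = 18 \cdot 289 \cdot 365 - 16 = 5202 \cdot 365 - 16 = 1898730 - 16 = 1898714$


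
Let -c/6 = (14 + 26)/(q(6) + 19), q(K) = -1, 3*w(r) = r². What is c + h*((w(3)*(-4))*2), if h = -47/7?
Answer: 3104/21 ≈ 147.81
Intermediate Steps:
w(r) = r²/3
c = -40/3 (c = -6*(14 + 26)/(-1 + 19) = -240/18 = -6*20/9 = -40/3 ≈ -13.333)
h = -47/7 (h = -47*⅐ = -47/7 ≈ -6.7143)
c + h*((w(3)*(-4))*2) = -40/3 - 47*((⅓)*3²)*(-4)*2/7 = -40/3 - 47*((⅓)*9)*(-4)*2/7 = -40/3 - 47*3*(-4)*2/7 = -40/3 - (-564)*2/7 = -40/3 - 47/7*(-24) = -40/3 + 1128/7 = 3104/21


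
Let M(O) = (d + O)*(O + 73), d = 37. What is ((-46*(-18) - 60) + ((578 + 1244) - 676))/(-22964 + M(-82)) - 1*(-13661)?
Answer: 308176585/22559 ≈ 13661.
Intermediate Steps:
M(O) = (37 + O)*(73 + O) (M(O) = (37 + O)*(O + 73) = (37 + O)*(73 + O))
((-46*(-18) - 60) + ((578 + 1244) - 676))/(-22964 + M(-82)) - 1*(-13661) = ((-46*(-18) - 60) + ((578 + 1244) - 676))/(-22964 + (2701 + (-82)² + 110*(-82))) - 1*(-13661) = ((828 - 60) + (1822 - 676))/(-22964 + (2701 + 6724 - 9020)) + 13661 = (768 + 1146)/(-22964 + 405) + 13661 = 1914/(-22559) + 13661 = 1914*(-1/22559) + 13661 = -1914/22559 + 13661 = 308176585/22559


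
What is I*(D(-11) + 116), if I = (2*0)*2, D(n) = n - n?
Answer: 0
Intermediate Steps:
D(n) = 0
I = 0 (I = 0*2 = 0)
I*(D(-11) + 116) = 0*(0 + 116) = 0*116 = 0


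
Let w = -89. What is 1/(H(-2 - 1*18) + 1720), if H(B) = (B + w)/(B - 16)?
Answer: 36/62029 ≈ 0.00058037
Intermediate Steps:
H(B) = (-89 + B)/(-16 + B) (H(B) = (B - 89)/(B - 16) = (-89 + B)/(-16 + B))
1/(H(-2 - 1*18) + 1720) = 1/((-89 + (-2 - 1*18))/(-16 + (-2 - 1*18)) + 1720) = 1/((-89 + (-2 - 18))/(-16 + (-2 - 18)) + 1720) = 1/((-89 - 20)/(-16 - 20) + 1720) = 1/(-109/(-36) + 1720) = 1/(-1/36*(-109) + 1720) = 1/(109/36 + 1720) = 1/(62029/36) = 36/62029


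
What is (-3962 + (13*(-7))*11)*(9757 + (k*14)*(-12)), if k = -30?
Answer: -73437511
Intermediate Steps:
(-3962 + (13*(-7))*11)*(9757 + (k*14)*(-12)) = (-3962 + (13*(-7))*11)*(9757 - 30*14*(-12)) = (-3962 - 91*11)*(9757 - 420*(-12)) = (-3962 - 1001)*(9757 + 5040) = -4963*14797 = -73437511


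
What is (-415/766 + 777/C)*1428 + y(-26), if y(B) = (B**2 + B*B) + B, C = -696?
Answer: -23143545/22214 ≈ -1041.8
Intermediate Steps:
y(B) = B + 2*B**2 (y(B) = (B**2 + B**2) + B = 2*B**2 + B = B + 2*B**2)
(-415/766 + 777/C)*1428 + y(-26) = (-415/766 + 777/(-696))*1428 - 26*(1 + 2*(-26)) = (-415*1/766 + 777*(-1/696))*1428 - 26*(1 - 52) = (-415/766 - 259/232)*1428 - 26*(-51) = -147337/88856*1428 + 1326 = -52599309/22214 + 1326 = -23143545/22214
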